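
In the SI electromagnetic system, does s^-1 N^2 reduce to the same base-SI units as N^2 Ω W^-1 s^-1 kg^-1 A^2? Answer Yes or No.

Left side:
  N = kg·m·s⁻².
  So N² = kg²·m²·s⁻⁴.
  Combining: s⁻¹·N² = s⁻¹ · (kg²·m²·s⁻⁴) = kg²·m²·s⁻⁵.
Right side:
  N = kg·m·s⁻².
  So N² = kg²·m²·s⁻⁴.
  Ω = kg·m²·s⁻³·A⁻².
  W = kg·m²·s⁻³.
  So W⁻¹ = kg⁻¹·m⁻²·s³.
  Combining: N²·Ω·W⁻¹·s⁻¹·kg⁻¹·A² = (kg²·m²·s⁻⁴) · (kg·m²·s⁻³·A⁻²) · (kg⁻¹·m⁻²·s³) · s⁻¹ · kg⁻¹ · A² = kg·m²·s⁻⁵.
Left is kg²·m²·s⁻⁵; right is kg·m²·s⁻⁵ — different.

No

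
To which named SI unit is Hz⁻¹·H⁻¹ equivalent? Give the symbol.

S

Hz = 1/s = s⁻¹ (frequency is cycles per second).
So Hz⁻¹ = s.
H = Wb/A (inductance = flux per current),
    = kg·m²·s⁻²·A⁻².
So H⁻¹ = kg⁻¹·m⁻²·s²·A².
Combining: Hz⁻¹·H⁻¹ = s · (kg⁻¹·m⁻²·s²·A²) = kg⁻¹·m⁻²·s³·A².
kg⁻¹·m⁻²·s³·A² is the base-SI form of the siemens.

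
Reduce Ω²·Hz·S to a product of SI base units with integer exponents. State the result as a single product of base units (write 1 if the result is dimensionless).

Ω = V/A (resistance = voltage per current),
    = kg·m²·s⁻³·A⁻².
So Ω² = kg²·m⁴·s⁻⁶·A⁻⁴.
Hz = 1/s = s⁻¹ (frequency is cycles per second).
S = 1/Ω (conductance is reciprocal resistance),
    = kg⁻¹·m⁻²·s³·A².
Combining: Ω²·Hz·S = (kg²·m⁴·s⁻⁶·A⁻⁴) · s⁻¹ · (kg⁻¹·m⁻²·s³·A²) = kg·m²·s⁻⁴·A⁻².

kg·m²·s⁻⁴·A⁻²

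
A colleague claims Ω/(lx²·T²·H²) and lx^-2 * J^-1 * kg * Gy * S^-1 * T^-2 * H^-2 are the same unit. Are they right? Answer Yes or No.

Left side:
  lx = lm/m² (illuminance = luminous flux per area),
      = m⁻²·cd.
  So lx⁻² = m⁴·cd⁻².
  Ω = V/A (resistance = voltage per current),
      = kg·m²·s⁻³·A⁻².
  T = Wb/m² (flux density = flux per area),
      = kg·s⁻²·A⁻¹.
  So T⁻² = kg⁻²·s⁴·A².
  H = Wb/A (inductance = flux per current),
      = kg·m²·s⁻²·A⁻².
  So H⁻² = kg⁻²·m⁻⁴·s⁴·A⁴.
  Combining: lx⁻²·Ω·T⁻²·H⁻² = (m⁴·cd⁻²) · (kg·m²·s⁻³·A⁻²) · (kg⁻²·s⁴·A²) · (kg⁻²·m⁻⁴·s⁴·A⁴) = kg⁻³·m²·s⁵·A⁴·cd⁻².
Right side:
  lx = lm/m² (illuminance = luminous flux per area),
      = m⁻²·cd.
  So lx⁻² = m⁴·cd⁻².
  J = N·m (work = force × distance),
      = kg·m²·s⁻².
  So J⁻¹ = kg⁻¹·m⁻²·s².
  Gy = J/kg (absorbed dose = energy per mass),
      = m²·s⁻².
  S = 1/Ω (conductance is reciprocal resistance),
      = kg⁻¹·m⁻²·s³·A².
  So S⁻¹ = kg·m²·s⁻³·A⁻².
  T = Wb/m² (flux density = flux per area),
      = kg·s⁻²·A⁻¹.
  So T⁻² = kg⁻²·s⁴·A².
  H = Wb/A (inductance = flux per current),
      = kg·m²·s⁻²·A⁻².
  So H⁻² = kg⁻²·m⁻⁴·s⁴·A⁴.
  Combining: lx⁻²·J⁻¹·kg·Gy·S⁻¹·T⁻²·H⁻² = (m⁴·cd⁻²) · (kg⁻¹·m⁻²·s²) · kg · (m²·s⁻²) · (kg·m²·s⁻³·A⁻²) · (kg⁻²·s⁴·A²) · (kg⁻²·m⁻⁴·s⁴·A⁴) = kg⁻³·m²·s⁵·A⁴·cd⁻².
Both reduce to kg⁻³·m²·s⁵·A⁴·cd⁻².

Yes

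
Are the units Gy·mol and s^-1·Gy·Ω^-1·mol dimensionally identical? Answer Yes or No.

Left side:
  Gy = J/kg (absorbed dose = energy per mass),
      = m²·s⁻².
  Combining: Gy·mol = (m²·s⁻²) · mol = m²·s⁻²·mol.
Right side:
  Gy = m²·s⁻².
  Ω = kg·m²·s⁻³·A⁻².
  So Ω⁻¹ = kg⁻¹·m⁻²·s³·A².
  Combining: s⁻¹·Gy·Ω⁻¹·mol = s⁻¹ · (m²·s⁻²) · (kg⁻¹·m⁻²·s³·A²) · mol = kg⁻¹·A²·mol.
Left is m²·s⁻²·mol; right is kg⁻¹·A²·mol — different.

No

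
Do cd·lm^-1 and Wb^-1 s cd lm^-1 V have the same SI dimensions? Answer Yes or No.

Yes

Left side:
  lm = cd.
  So lm⁻¹ = cd⁻¹.
  Combining: cd·lm⁻¹ = cd · cd⁻¹ = 1.
Right side:
  Wb = V·s (flux: a volt is a weber per second),
      = kg·m²·s⁻²·A⁻¹.
  So Wb⁻¹ = kg⁻¹·m⁻²·s²·A.
  lm = cd·sr = cd (luminous flux; sr is dimensionless).
  So lm⁻¹ = cd⁻¹.
  V = W/A (potential = power per current),
      = kg·m²·s⁻³·A⁻¹.
  Combining: Wb⁻¹·s·cd·lm⁻¹·V = (kg⁻¹·m⁻²·s²·A) · s · cd · cd⁻¹ · (kg·m²·s⁻³·A⁻¹) = 1.
Both reduce to 1.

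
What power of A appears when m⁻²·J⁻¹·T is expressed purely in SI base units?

J = kg·m²·s⁻².
So J⁻¹ = kg⁻¹·m⁻²·s².
T = kg·s⁻²·A⁻¹.
Combining: m⁻²·J⁻¹·T = m⁻² · (kg⁻¹·m⁻²·s²) · (kg·s⁻²·A⁻¹) = m⁻⁴·A⁻¹.
The exponent of A is -1.

-1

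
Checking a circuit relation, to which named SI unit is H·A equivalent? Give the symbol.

Wb

H = kg·m²·s⁻²·A⁻².
Combining: H·A = (kg·m²·s⁻²·A⁻²) · A = kg·m²·s⁻²·A⁻¹.
kg·m²·s⁻²·A⁻¹ is the base-SI form of the weber.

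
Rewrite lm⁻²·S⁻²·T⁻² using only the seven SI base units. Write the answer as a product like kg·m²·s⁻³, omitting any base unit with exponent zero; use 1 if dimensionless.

lm = cd.
So lm⁻² = cd⁻².
S = kg⁻¹·m⁻²·s³·A².
So S⁻² = kg²·m⁴·s⁻⁶·A⁻⁴.
T = kg·s⁻²·A⁻¹.
So T⁻² = kg⁻²·s⁴·A².
Combining: lm⁻²·S⁻²·T⁻² = cd⁻² · (kg²·m⁴·s⁻⁶·A⁻⁴) · (kg⁻²·s⁴·A²) = m⁴·s⁻²·A⁻²·cd⁻².

m⁴·s⁻²·A⁻²·cd⁻²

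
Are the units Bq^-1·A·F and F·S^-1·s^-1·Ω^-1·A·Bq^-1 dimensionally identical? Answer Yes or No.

Left side:
  Bq = s⁻¹.
  So Bq⁻¹ = s.
  F = kg⁻¹·m⁻²·s⁴·A².
  Combining: Bq⁻¹·A·F = s · A · (kg⁻¹·m⁻²·s⁴·A²) = kg⁻¹·m⁻²·s⁵·A³.
Right side:
  F = C/V (capacitance = charge per voltage),
      = A·s/(kg·m²·s⁻³·A⁻¹) (substituting C and V),
      = kg⁻¹·m⁻²·s⁴·A².
  S = 1/Ω (conductance is reciprocal resistance),
      = kg⁻¹·m⁻²·s³·A².
  So S⁻¹ = kg·m²·s⁻³·A⁻².
  Ω = V/A (resistance = voltage per current),
      = kg·m²·s⁻³·A⁻².
  So Ω⁻¹ = kg⁻¹·m⁻²·s³·A².
  Bq = 1/s = s⁻¹ (activity is decays per second).
  So Bq⁻¹ = s.
  Combining: F·S⁻¹·s⁻¹·Ω⁻¹·A·Bq⁻¹ = (kg⁻¹·m⁻²·s⁴·A²) · (kg·m²·s⁻³·A⁻²) · s⁻¹ · (kg⁻¹·m⁻²·s³·A²) · A · s = kg⁻¹·m⁻²·s⁴·A³.
Left is kg⁻¹·m⁻²·s⁵·A³; right is kg⁻¹·m⁻²·s⁴·A³ — different.

No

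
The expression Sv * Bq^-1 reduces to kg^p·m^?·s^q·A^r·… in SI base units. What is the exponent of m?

2

Sv = J/kg (equivalent dose = energy per mass),
    = m²·s⁻².
Bq = 1/s = s⁻¹ (activity is decays per second).
So Bq⁻¹ = s.
Combining: Sv·Bq⁻¹ = (m²·s⁻²) · s = m²·s⁻¹.
The exponent of m is 2.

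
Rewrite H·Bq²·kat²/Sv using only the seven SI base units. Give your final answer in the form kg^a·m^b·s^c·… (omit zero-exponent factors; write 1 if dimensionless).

kg·s⁻⁴·A⁻²·mol²

H = Wb/A (inductance = flux per current),
    = kg·m²·s⁻²·A⁻².
Bq = 1/s = s⁻¹ (activity is decays per second).
So Bq² = s⁻².
Sv = J/kg (equivalent dose = energy per mass),
    = m²·s⁻².
So Sv⁻¹ = m⁻²·s².
kat = mol/s = s⁻¹·mol (catalytic activity).
So kat² = s⁻²·mol².
Combining: H·Bq²·Sv⁻¹·kat² = (kg·m²·s⁻²·A⁻²) · s⁻² · (m⁻²·s²) · (s⁻²·mol²) = kg·s⁻⁴·A⁻²·mol².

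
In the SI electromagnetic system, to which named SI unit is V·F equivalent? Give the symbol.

C

V = W/A (potential = power per current),
    = kg·m²·s⁻³·A⁻¹.
F = C/V (capacitance = charge per voltage),
    = A·s/(kg·m²·s⁻³·A⁻¹) (substituting C and V),
    = kg⁻¹·m⁻²·s⁴·A².
Combining: V·F = (kg·m²·s⁻³·A⁻¹) · (kg⁻¹·m⁻²·s⁴·A²) = s·A.
s·A is the base-SI form of the coulomb.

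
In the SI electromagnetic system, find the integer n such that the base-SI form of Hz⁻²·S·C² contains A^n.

4

Hz = 1/s = s⁻¹ (frequency is cycles per second).
So Hz⁻² = s².
S = 1/Ω (conductance is reciprocal resistance),
    = kg⁻¹·m⁻²·s³·A².
C = A·s = s·A (charge = current × time).
So C² = s²·A².
Combining: Hz⁻²·S·C² = s² · (kg⁻¹·m⁻²·s³·A²) · (s²·A²) = kg⁻¹·m⁻²·s⁷·A⁴.
The exponent of A is 4.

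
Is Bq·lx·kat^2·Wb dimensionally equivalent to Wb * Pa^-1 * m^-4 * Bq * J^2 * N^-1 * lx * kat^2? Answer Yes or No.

Yes

Left side:
  Bq = s⁻¹.
  lx = m⁻²·cd.
  kat = s⁻¹·mol.
  So kat² = s⁻²·mol².
  Wb = kg·m²·s⁻²·A⁻¹.
  Combining: Bq·lx·kat²·Wb = s⁻¹ · (m⁻²·cd) · (s⁻²·mol²) · (kg·m²·s⁻²·A⁻¹) = kg·s⁻⁵·A⁻¹·mol²·cd.
Right side:
  Wb = kg·m²·s⁻²·A⁻¹.
  Pa = kg·m⁻¹·s⁻².
  So Pa⁻¹ = kg⁻¹·m·s².
  Bq = s⁻¹.
  J = kg·m²·s⁻².
  So J² = kg²·m⁴·s⁻⁴.
  N = kg·m·s⁻².
  So N⁻¹ = kg⁻¹·m⁻¹·s².
  lx = m⁻²·cd.
  kat = s⁻¹·mol.
  So kat² = s⁻²·mol².
  Combining: Wb·Pa⁻¹·m⁻⁴·Bq·J²·N⁻¹·lx·kat² = (kg·m²·s⁻²·A⁻¹) · (kg⁻¹·m·s²) · m⁻⁴ · s⁻¹ · (kg²·m⁴·s⁻⁴) · (kg⁻¹·m⁻¹·s²) · (m⁻²·cd) · (s⁻²·mol²) = kg·s⁻⁵·A⁻¹·mol²·cd.
Both reduce to kg·s⁻⁵·A⁻¹·mol²·cd.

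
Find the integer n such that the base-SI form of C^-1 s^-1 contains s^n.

C = A·s = s·A (charge = current × time).
So C⁻¹ = s⁻¹·A⁻¹.
Combining: C⁻¹·s⁻¹ = (s⁻¹·A⁻¹) · s⁻¹ = s⁻²·A⁻¹.
The exponent of s is -2.

-2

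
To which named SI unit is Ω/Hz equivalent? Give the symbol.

Ω = V/A (resistance = voltage per current),
    = kg·m²·s⁻³·A⁻².
Hz = 1/s = s⁻¹ (frequency is cycles per second).
So Hz⁻¹ = s.
Combining: Ω·Hz⁻¹ = (kg·m²·s⁻³·A⁻²) · s = kg·m²·s⁻²·A⁻².
kg·m²·s⁻²·A⁻² is the base-SI form of the henry.

H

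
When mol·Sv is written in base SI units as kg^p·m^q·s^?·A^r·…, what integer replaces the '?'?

-2

Sv = J/kg (equivalent dose = energy per mass),
    = m²·s⁻².
Combining: mol·Sv = mol · (m²·s⁻²) = m²·s⁻²·mol.
The exponent of s is -2.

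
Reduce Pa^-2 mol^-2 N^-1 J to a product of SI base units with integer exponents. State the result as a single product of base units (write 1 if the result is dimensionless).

kg⁻²·m³·s⁴·mol⁻²

Pa = N/m² (pressure = force per area),
    = kg·m⁻¹·s⁻².
So Pa⁻² = kg⁻²·m²·s⁴.
N = kg·m/s² = kg·m·s⁻² (force = mass × acceleration).
So N⁻¹ = kg⁻¹·m⁻¹·s².
J = N·m (work = force × distance),
    = kg·m²·s⁻².
Combining: Pa⁻²·mol⁻²·N⁻¹·J = (kg⁻²·m²·s⁴) · mol⁻² · (kg⁻¹·m⁻¹·s²) · (kg·m²·s⁻²) = kg⁻²·m³·s⁴·mol⁻².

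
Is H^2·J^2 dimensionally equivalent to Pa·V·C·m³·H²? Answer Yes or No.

Yes

Left side:
  H = kg·m²·s⁻²·A⁻².
  So H² = kg²·m⁴·s⁻⁴·A⁻⁴.
  J = kg·m²·s⁻².
  So J² = kg²·m⁴·s⁻⁴.
  Combining: H²·J² = (kg²·m⁴·s⁻⁴·A⁻⁴) · (kg²·m⁴·s⁻⁴) = kg⁴·m⁸·s⁻⁸·A⁻⁴.
Right side:
  Pa = N/m² (pressure = force per area),
      = kg·m⁻¹·s⁻².
  V = W/A (potential = power per current),
      = kg·m²·s⁻³·A⁻¹.
  C = A·s = s·A (charge = current × time).
  H = Wb/A (inductance = flux per current),
      = kg·m²·s⁻²·A⁻².
  So H² = kg²·m⁴·s⁻⁴·A⁻⁴.
  Combining: Pa·V·C·m³·H² = (kg·m⁻¹·s⁻²) · (kg·m²·s⁻³·A⁻¹) · (s·A) · m³ · (kg²·m⁴·s⁻⁴·A⁻⁴) = kg⁴·m⁸·s⁻⁸·A⁻⁴.
Both reduce to kg⁴·m⁸·s⁻⁸·A⁻⁴.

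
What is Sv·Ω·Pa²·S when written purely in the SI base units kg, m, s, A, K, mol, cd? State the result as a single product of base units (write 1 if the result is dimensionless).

Sv = J/kg (equivalent dose = energy per mass),
    = m²·s⁻².
Ω = V/A (resistance = voltage per current),
    = kg·m²·s⁻³·A⁻².
Pa = N/m² (pressure = force per area),
    = kg·m⁻¹·s⁻².
So Pa² = kg²·m⁻²·s⁻⁴.
S = 1/Ω (conductance is reciprocal resistance),
    = kg⁻¹·m⁻²·s³·A².
Combining: Sv·Ω·Pa²·S = (m²·s⁻²) · (kg·m²·s⁻³·A⁻²) · (kg²·m⁻²·s⁻⁴) · (kg⁻¹·m⁻²·s³·A²) = kg²·s⁻⁶.

kg²·s⁻⁶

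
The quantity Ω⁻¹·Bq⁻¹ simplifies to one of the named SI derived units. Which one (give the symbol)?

F

Ω = V/A (resistance = voltage per current),
    = kg·m²·s⁻³·A⁻².
So Ω⁻¹ = kg⁻¹·m⁻²·s³·A².
Bq = 1/s = s⁻¹ (activity is decays per second).
So Bq⁻¹ = s.
Combining: Ω⁻¹·Bq⁻¹ = (kg⁻¹·m⁻²·s³·A²) · s = kg⁻¹·m⁻²·s⁴·A².
kg⁻¹·m⁻²·s⁴·A² is the base-SI form of the farad.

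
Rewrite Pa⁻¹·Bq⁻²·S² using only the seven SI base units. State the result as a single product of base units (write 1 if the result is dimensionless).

kg⁻³·m⁻³·s¹⁰·A⁴

Pa = kg·m⁻¹·s⁻².
So Pa⁻¹ = kg⁻¹·m·s².
Bq = s⁻¹.
So Bq⁻² = s².
S = kg⁻¹·m⁻²·s³·A².
So S² = kg⁻²·m⁻⁴·s⁶·A⁴.
Combining: Pa⁻¹·Bq⁻²·S² = (kg⁻¹·m·s²) · s² · (kg⁻²·m⁻⁴·s⁶·A⁴) = kg⁻³·m⁻³·s¹⁰·A⁴.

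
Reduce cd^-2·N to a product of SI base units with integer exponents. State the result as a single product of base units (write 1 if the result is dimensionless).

N = kg·m/s² = kg·m·s⁻² (force = mass × acceleration).
Combining: cd⁻²·N = cd⁻² · (kg·m·s⁻²) = kg·m·s⁻²·cd⁻².

kg·m·s⁻²·cd⁻²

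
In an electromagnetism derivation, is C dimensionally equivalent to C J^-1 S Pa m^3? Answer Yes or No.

No

Left side:
  C = A·s = s·A (charge = current × time).
Right side:
  C = A·s = s·A (charge = current × time).
  J = N·m (work = force × distance),
      = kg·m²·s⁻².
  So J⁻¹ = kg⁻¹·m⁻²·s².
  S = 1/Ω (conductance is reciprocal resistance),
      = kg⁻¹·m⁻²·s³·A².
  Pa = N/m² (pressure = force per area),
      = kg·m⁻¹·s⁻².
  Combining: C·J⁻¹·S·Pa·m³ = (s·A) · (kg⁻¹·m⁻²·s²) · (kg⁻¹·m⁻²·s³·A²) · (kg·m⁻¹·s⁻²) · m³ = kg⁻¹·m⁻²·s⁴·A³.
Left is s·A; right is kg⁻¹·m⁻²·s⁴·A³ — different.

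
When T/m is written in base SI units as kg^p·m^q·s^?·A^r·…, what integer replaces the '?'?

T = Wb/m² (flux density = flux per area),
    = kg·s⁻²·A⁻¹.
Combining: m⁻¹·T = m⁻¹ · (kg·s⁻²·A⁻¹) = kg·m⁻¹·s⁻²·A⁻¹.
The exponent of s is -2.

-2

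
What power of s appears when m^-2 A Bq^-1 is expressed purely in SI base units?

1

Bq = 1/s = s⁻¹ (activity is decays per second).
So Bq⁻¹ = s.
Combining: m⁻²·A·Bq⁻¹ = m⁻² · A · s = m⁻²·s·A.
The exponent of s is 1.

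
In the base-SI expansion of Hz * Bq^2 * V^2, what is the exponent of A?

Hz = s⁻¹.
Bq = s⁻¹.
So Bq² = s⁻².
V = kg·m²·s⁻³·A⁻¹.
So V² = kg²·m⁴·s⁻⁶·A⁻².
Combining: Hz·Bq²·V² = s⁻¹ · s⁻² · (kg²·m⁴·s⁻⁶·A⁻²) = kg²·m⁴·s⁻⁹·A⁻².
The exponent of A is -2.

-2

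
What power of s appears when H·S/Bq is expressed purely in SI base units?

2

H = Wb/A (inductance = flux per current),
    = kg·m²·s⁻²·A⁻².
S = 1/Ω (conductance is reciprocal resistance),
    = kg⁻¹·m⁻²·s³·A².
Bq = 1/s = s⁻¹ (activity is decays per second).
So Bq⁻¹ = s.
Combining: H·S·Bq⁻¹ = (kg·m²·s⁻²·A⁻²) · (kg⁻¹·m⁻²·s³·A²) · s = s².
The exponent of s is 2.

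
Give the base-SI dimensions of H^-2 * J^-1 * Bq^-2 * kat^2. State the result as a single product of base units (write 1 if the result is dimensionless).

kg⁻³·m⁻⁶·s⁶·A⁴·mol²

H = kg·m²·s⁻²·A⁻².
So H⁻² = kg⁻²·m⁻⁴·s⁴·A⁴.
J = kg·m²·s⁻².
So J⁻¹ = kg⁻¹·m⁻²·s².
Bq = s⁻¹.
So Bq⁻² = s².
kat = s⁻¹·mol.
So kat² = s⁻²·mol².
Combining: H⁻²·J⁻¹·Bq⁻²·kat² = (kg⁻²·m⁻⁴·s⁴·A⁴) · (kg⁻¹·m⁻²·s²) · s² · (s⁻²·mol²) = kg⁻³·m⁻⁶·s⁶·A⁴·mol².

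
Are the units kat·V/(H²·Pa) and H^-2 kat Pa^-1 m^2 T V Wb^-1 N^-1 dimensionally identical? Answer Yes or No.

Left side:
  H = Wb/A (inductance = flux per current),
      = kg·m²·s⁻²·A⁻².
  So H⁻² = kg⁻²·m⁻⁴·s⁴·A⁴.
  kat = mol/s = s⁻¹·mol (catalytic activity).
  Pa = N/m² (pressure = force per area),
      = kg·m⁻¹·s⁻².
  So Pa⁻¹ = kg⁻¹·m·s².
  V = W/A (potential = power per current),
      = kg·m²·s⁻³·A⁻¹.
  Combining: H⁻²·kat·Pa⁻¹·V = (kg⁻²·m⁻⁴·s⁴·A⁴) · (s⁻¹·mol) · (kg⁻¹·m·s²) · (kg·m²·s⁻³·A⁻¹) = kg⁻²·m⁻¹·s²·A³·mol.
Right side:
  H = Wb/A (inductance = flux per current),
      = kg·m²·s⁻²·A⁻².
  So H⁻² = kg⁻²·m⁻⁴·s⁴·A⁴.
  kat = mol/s = s⁻¹·mol (catalytic activity).
  Pa = N/m² (pressure = force per area),
      = kg·m⁻¹·s⁻².
  So Pa⁻¹ = kg⁻¹·m·s².
  T = Wb/m² (flux density = flux per area),
      = kg·s⁻²·A⁻¹.
  V = W/A (potential = power per current),
      = kg·m²·s⁻³·A⁻¹.
  Wb = V·s (flux: a volt is a weber per second),
      = kg·m²·s⁻²·A⁻¹.
  So Wb⁻¹ = kg⁻¹·m⁻²·s²·A.
  N = kg·m/s² = kg·m·s⁻² (force = mass × acceleration).
  So N⁻¹ = kg⁻¹·m⁻¹·s².
  Combining: H⁻²·kat·Pa⁻¹·m²·T·V·Wb⁻¹·N⁻¹ = (kg⁻²·m⁻⁴·s⁴·A⁴) · (s⁻¹·mol) · (kg⁻¹·m·s²) · m² · (kg·s⁻²·A⁻¹) · (kg·m²·s⁻³·A⁻¹) · (kg⁻¹·m⁻²·s²·A) · (kg⁻¹·m⁻¹·s²) = kg⁻³·m⁻²·s⁴·A³·mol.
Left is kg⁻²·m⁻¹·s²·A³·mol; right is kg⁻³·m⁻²·s⁴·A³·mol — different.

No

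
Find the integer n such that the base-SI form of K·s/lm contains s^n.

1

lm = cd·sr = cd (luminous flux; sr is dimensionless).
So lm⁻¹ = cd⁻¹.
Combining: K·s·lm⁻¹ = K · s · cd⁻¹ = s·K·cd⁻¹.
The exponent of s is 1.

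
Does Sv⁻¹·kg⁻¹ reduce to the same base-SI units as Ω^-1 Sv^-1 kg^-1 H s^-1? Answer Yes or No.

Left side:
  Sv = m²·s⁻².
  So Sv⁻¹ = m⁻²·s².
  Combining: Sv⁻¹·kg⁻¹ = (m⁻²·s²) · kg⁻¹ = kg⁻¹·m⁻²·s².
Right side:
  Ω = V/A (resistance = voltage per current),
      = kg·m²·s⁻³·A⁻².
  So Ω⁻¹ = kg⁻¹·m⁻²·s³·A².
  Sv = J/kg (equivalent dose = energy per mass),
      = m²·s⁻².
  So Sv⁻¹ = m⁻²·s².
  H = Wb/A (inductance = flux per current),
      = kg·m²·s⁻²·A⁻².
  Combining: Ω⁻¹·Sv⁻¹·kg⁻¹·H·s⁻¹ = (kg⁻¹·m⁻²·s³·A²) · (m⁻²·s²) · kg⁻¹ · (kg·m²·s⁻²·A⁻²) · s⁻¹ = kg⁻¹·m⁻²·s².
Both reduce to kg⁻¹·m⁻²·s².

Yes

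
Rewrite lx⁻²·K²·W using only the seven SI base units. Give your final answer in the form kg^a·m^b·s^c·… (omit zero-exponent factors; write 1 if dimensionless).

lx = lm/m² (illuminance = luminous flux per area),
    = m⁻²·cd.
So lx⁻² = m⁴·cd⁻².
W = J/s (power = energy per time),
    = kg·m²·s⁻³.
Combining: lx⁻²·K²·W = (m⁴·cd⁻²) · K² · (kg·m²·s⁻³) = kg·m⁶·s⁻³·K²·cd⁻².

kg·m⁶·s⁻³·K²·cd⁻²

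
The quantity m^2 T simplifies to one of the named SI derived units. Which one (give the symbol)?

T = kg·s⁻²·A⁻¹.
Combining: m²·T = m² · (kg·s⁻²·A⁻¹) = kg·m²·s⁻²·A⁻¹.
kg·m²·s⁻²·A⁻¹ is the base-SI form of the weber.

Wb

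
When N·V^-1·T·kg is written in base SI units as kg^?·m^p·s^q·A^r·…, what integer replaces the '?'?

2

N = kg·m/s² = kg·m·s⁻² (force = mass × acceleration).
V = W/A (potential = power per current),
    = kg·m²·s⁻³·A⁻¹.
So V⁻¹ = kg⁻¹·m⁻²·s³·A.
T = Wb/m² (flux density = flux per area),
    = kg·s⁻²·A⁻¹.
Combining: N·V⁻¹·T·kg = (kg·m·s⁻²) · (kg⁻¹·m⁻²·s³·A) · (kg·s⁻²·A⁻¹) · kg = kg²·m⁻¹·s⁻¹.
The exponent of kg is 2.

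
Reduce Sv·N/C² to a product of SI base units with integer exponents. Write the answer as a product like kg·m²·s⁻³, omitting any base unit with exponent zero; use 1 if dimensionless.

Sv = m²·s⁻².
N = kg·m·s⁻².
C = s·A.
So C⁻² = s⁻²·A⁻².
Combining: Sv·N·C⁻² = (m²·s⁻²) · (kg·m·s⁻²) · (s⁻²·A⁻²) = kg·m³·s⁻⁶·A⁻².

kg·m³·s⁻⁶·A⁻²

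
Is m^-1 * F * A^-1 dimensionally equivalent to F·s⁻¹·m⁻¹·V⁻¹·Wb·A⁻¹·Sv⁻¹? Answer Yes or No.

No

Left side:
  F = C/V (capacitance = charge per voltage),
      = A·s/(kg·m²·s⁻³·A⁻¹) (substituting C and V),
      = kg⁻¹·m⁻²·s⁴·A².
  Combining: m⁻¹·F·A⁻¹ = m⁻¹ · (kg⁻¹·m⁻²·s⁴·A²) · A⁻¹ = kg⁻¹·m⁻³·s⁴·A.
Right side:
  F = C/V (capacitance = charge per voltage),
      = A·s/(kg·m²·s⁻³·A⁻¹) (substituting C and V),
      = kg⁻¹·m⁻²·s⁴·A².
  V = W/A (potential = power per current),
      = kg·m²·s⁻³·A⁻¹.
  So V⁻¹ = kg⁻¹·m⁻²·s³·A.
  Wb = V·s (flux: a volt is a weber per second),
      = kg·m²·s⁻²·A⁻¹.
  Sv = J/kg (equivalent dose = energy per mass),
      = m²·s⁻².
  So Sv⁻¹ = m⁻²·s².
  Combining: F·s⁻¹·m⁻¹·V⁻¹·Wb·A⁻¹·Sv⁻¹ = (kg⁻¹·m⁻²·s⁴·A²) · s⁻¹ · m⁻¹ · (kg⁻¹·m⁻²·s³·A) · (kg·m²·s⁻²·A⁻¹) · A⁻¹ · (m⁻²·s²) = kg⁻¹·m⁻⁵·s⁶·A.
Left is kg⁻¹·m⁻³·s⁴·A; right is kg⁻¹·m⁻⁵·s⁶·A — different.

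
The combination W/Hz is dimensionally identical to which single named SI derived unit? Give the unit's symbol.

J

Hz = s⁻¹.
So Hz⁻¹ = s.
W = kg·m²·s⁻³.
Combining: Hz⁻¹·W = s · (kg·m²·s⁻³) = kg·m²·s⁻².
kg·m²·s⁻² is the base-SI form of the joule.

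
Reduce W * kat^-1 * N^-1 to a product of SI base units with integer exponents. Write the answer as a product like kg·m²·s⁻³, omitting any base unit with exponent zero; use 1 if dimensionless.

W = J/s (power = energy per time),
    = kg·m²·s⁻³.
kat = mol/s = s⁻¹·mol (catalytic activity).
So kat⁻¹ = s·mol⁻¹.
N = kg·m/s² = kg·m·s⁻² (force = mass × acceleration).
So N⁻¹ = kg⁻¹·m⁻¹·s².
Combining: W·kat⁻¹·N⁻¹ = (kg·m²·s⁻³) · (s·mol⁻¹) · (kg⁻¹·m⁻¹·s²) = m·mol⁻¹.

m·mol⁻¹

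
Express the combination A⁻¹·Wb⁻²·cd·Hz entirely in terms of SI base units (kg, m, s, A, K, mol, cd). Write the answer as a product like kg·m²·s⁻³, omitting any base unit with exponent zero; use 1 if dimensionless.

kg⁻²·m⁻⁴·s³·A·cd

Wb = V·s (flux: a volt is a weber per second),
    = kg·m²·s⁻²·A⁻¹.
So Wb⁻² = kg⁻²·m⁻⁴·s⁴·A².
Hz = 1/s = s⁻¹ (frequency is cycles per second).
Combining: A⁻¹·Wb⁻²·cd·Hz = A⁻¹ · (kg⁻²·m⁻⁴·s⁴·A²) · cd · s⁻¹ = kg⁻²·m⁻⁴·s³·A·cd.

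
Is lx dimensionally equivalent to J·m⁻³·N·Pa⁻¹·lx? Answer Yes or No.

Left side:
  lx = m⁻²·cd.
Right side:
  J = kg·m²·s⁻².
  N = kg·m·s⁻².
  Pa = kg·m⁻¹·s⁻².
  So Pa⁻¹ = kg⁻¹·m·s².
  lx = m⁻²·cd.
  Combining: J·m⁻³·N·Pa⁻¹·lx = (kg·m²·s⁻²) · m⁻³ · (kg·m·s⁻²) · (kg⁻¹·m·s²) · (m⁻²·cd) = kg·m⁻¹·s⁻²·cd.
Left is m⁻²·cd; right is kg·m⁻¹·s⁻²·cd — different.

No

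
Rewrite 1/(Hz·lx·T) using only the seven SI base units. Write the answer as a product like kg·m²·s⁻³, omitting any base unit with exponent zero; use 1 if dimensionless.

kg⁻¹·m²·s³·A·cd⁻¹

Hz = s⁻¹.
So Hz⁻¹ = s.
lx = m⁻²·cd.
So lx⁻¹ = m²·cd⁻¹.
T = kg·s⁻²·A⁻¹.
So T⁻¹ = kg⁻¹·s²·A.
Combining: Hz⁻¹·lx⁻¹·T⁻¹ = s · (m²·cd⁻¹) · (kg⁻¹·s²·A) = kg⁻¹·m²·s³·A·cd⁻¹.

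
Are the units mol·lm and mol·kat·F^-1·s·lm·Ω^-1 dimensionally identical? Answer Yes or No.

No

Left side:
  lm = cd·sr = cd (luminous flux; sr is dimensionless).
  Combining: mol·lm = mol · cd = mol·cd.
Right side:
  kat = mol/s = s⁻¹·mol (catalytic activity).
  F = C/V (capacitance = charge per voltage),
      = A·s/(kg·m²·s⁻³·A⁻¹) (substituting C and V),
      = kg⁻¹·m⁻²·s⁴·A².
  So F⁻¹ = kg·m²·s⁻⁴·A⁻².
  lm = cd·sr = cd (luminous flux; sr is dimensionless).
  Ω = V/A (resistance = voltage per current),
      = kg·m²·s⁻³·A⁻².
  So Ω⁻¹ = kg⁻¹·m⁻²·s³·A².
  Combining: mol·kat·F⁻¹·s·lm·Ω⁻¹ = mol · (s⁻¹·mol) · (kg·m²·s⁻⁴·A⁻²) · s · cd · (kg⁻¹·m⁻²·s³·A²) = s⁻¹·mol²·cd.
Left is mol·cd; right is s⁻¹·mol²·cd — different.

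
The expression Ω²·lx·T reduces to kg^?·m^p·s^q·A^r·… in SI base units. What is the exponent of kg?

Ω = V/A (resistance = voltage per current),
    = kg·m²·s⁻³·A⁻².
So Ω² = kg²·m⁴·s⁻⁶·A⁻⁴.
lx = lm/m² (illuminance = luminous flux per area),
    = m⁻²·cd.
T = Wb/m² (flux density = flux per area),
    = kg·s⁻²·A⁻¹.
Combining: Ω²·lx·T = (kg²·m⁴·s⁻⁶·A⁻⁴) · (m⁻²·cd) · (kg·s⁻²·A⁻¹) = kg³·m²·s⁻⁸·A⁻⁵·cd.
The exponent of kg is 3.

3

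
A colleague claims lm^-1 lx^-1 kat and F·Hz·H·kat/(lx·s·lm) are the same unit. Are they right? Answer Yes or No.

Left side:
  lm = cd.
  So lm⁻¹ = cd⁻¹.
  lx = m⁻²·cd.
  So lx⁻¹ = m²·cd⁻¹.
  kat = s⁻¹·mol.
  Combining: lm⁻¹·lx⁻¹·kat = cd⁻¹ · (m²·cd⁻¹) · (s⁻¹·mol) = m²·s⁻¹·mol·cd⁻².
Right side:
  F = C/V (capacitance = charge per voltage),
      = A·s/(kg·m²·s⁻³·A⁻¹) (substituting C and V),
      = kg⁻¹·m⁻²·s⁴·A².
  Hz = 1/s = s⁻¹ (frequency is cycles per second).
  lx = lm/m² (illuminance = luminous flux per area),
      = m⁻²·cd.
  So lx⁻¹ = m²·cd⁻¹.
  H = Wb/A (inductance = flux per current),
      = kg·m²·s⁻²·A⁻².
  kat = mol/s = s⁻¹·mol (catalytic activity).
  lm = cd·sr = cd (luminous flux; sr is dimensionless).
  So lm⁻¹ = cd⁻¹.
  Combining: F·Hz·lx⁻¹·H·kat·s⁻¹·lm⁻¹ = (kg⁻¹·m⁻²·s⁴·A²) · s⁻¹ · (m²·cd⁻¹) · (kg·m²·s⁻²·A⁻²) · (s⁻¹·mol) · s⁻¹ · cd⁻¹ = m²·s⁻¹·mol·cd⁻².
Both reduce to m²·s⁻¹·mol·cd⁻².

Yes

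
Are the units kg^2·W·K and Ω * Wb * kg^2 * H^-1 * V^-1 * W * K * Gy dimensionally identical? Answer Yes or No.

Left side:
  W = J/s (power = energy per time),
      = kg·m²·s⁻³.
  Combining: kg²·W·K = kg² · (kg·m²·s⁻³) · K = kg³·m²·s⁻³·K.
Right side:
  Ω = V/A (resistance = voltage per current),
      = kg·m²·s⁻³·A⁻².
  Wb = V·s (flux: a volt is a weber per second),
      = kg·m²·s⁻²·A⁻¹.
  H = Wb/A (inductance = flux per current),
      = kg·m²·s⁻²·A⁻².
  So H⁻¹ = kg⁻¹·m⁻²·s²·A².
  V = W/A (potential = power per current),
      = kg·m²·s⁻³·A⁻¹.
  So V⁻¹ = kg⁻¹·m⁻²·s³·A.
  W = J/s (power = energy per time),
      = kg·m²·s⁻³.
  Gy = J/kg (absorbed dose = energy per mass),
      = m²·s⁻².
  Combining: Ω·Wb·kg²·H⁻¹·V⁻¹·W·K·Gy = (kg·m²·s⁻³·A⁻²) · (kg·m²·s⁻²·A⁻¹) · kg² · (kg⁻¹·m⁻²·s²·A²) · (kg⁻¹·m⁻²·s³·A) · (kg·m²·s⁻³) · K · (m²·s⁻²) = kg³·m⁴·s⁻⁵·K.
Left is kg³·m²·s⁻³·K; right is kg³·m⁴·s⁻⁵·K — different.

No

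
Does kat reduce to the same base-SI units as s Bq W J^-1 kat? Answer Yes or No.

Left side:
  kat = s⁻¹·mol.
Right side:
  Bq = 1/s = s⁻¹ (activity is decays per second).
  W = J/s (power = energy per time),
      = kg·m²·s⁻³.
  J = N·m (work = force × distance),
      = kg·m²·s⁻².
  So J⁻¹ = kg⁻¹·m⁻²·s².
  kat = mol/s = s⁻¹·mol (catalytic activity).
  Combining: s·Bq·W·J⁻¹·kat = s · s⁻¹ · (kg·m²·s⁻³) · (kg⁻¹·m⁻²·s²) · (s⁻¹·mol) = s⁻²·mol.
Left is s⁻¹·mol; right is s⁻²·mol — different.

No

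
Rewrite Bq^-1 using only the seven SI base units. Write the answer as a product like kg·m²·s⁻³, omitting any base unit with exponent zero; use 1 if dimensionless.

s

Bq = 1/s = s⁻¹ (activity is decays per second).
So Bq⁻¹ = s.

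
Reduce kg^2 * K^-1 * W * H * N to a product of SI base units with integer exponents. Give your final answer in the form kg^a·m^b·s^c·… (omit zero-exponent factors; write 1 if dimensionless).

W = kg·m²·s⁻³.
H = kg·m²·s⁻²·A⁻².
N = kg·m·s⁻².
Combining: kg²·K⁻¹·W·H·N = kg² · K⁻¹ · (kg·m²·s⁻³) · (kg·m²·s⁻²·A⁻²) · (kg·m·s⁻²) = kg⁵·m⁵·s⁻⁷·A⁻²·K⁻¹.

kg⁵·m⁵·s⁻⁷·A⁻²·K⁻¹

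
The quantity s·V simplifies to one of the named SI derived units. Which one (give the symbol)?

V = W/A (potential = power per current),
    = kg·m²·s⁻³·A⁻¹.
Combining: s·V = s · (kg·m²·s⁻³·A⁻¹) = kg·m²·s⁻²·A⁻¹.
kg·m²·s⁻²·A⁻¹ is the base-SI form of the weber.

Wb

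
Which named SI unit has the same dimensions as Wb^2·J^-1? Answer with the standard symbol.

Wb = kg·m²·s⁻²·A⁻¹.
So Wb² = kg²·m⁴·s⁻⁴·A⁻².
J = kg·m²·s⁻².
So J⁻¹ = kg⁻¹·m⁻²·s².
Combining: Wb²·J⁻¹ = (kg²·m⁴·s⁻⁴·A⁻²) · (kg⁻¹·m⁻²·s²) = kg·m²·s⁻²·A⁻².
kg·m²·s⁻²·A⁻² is the base-SI form of the henry.

H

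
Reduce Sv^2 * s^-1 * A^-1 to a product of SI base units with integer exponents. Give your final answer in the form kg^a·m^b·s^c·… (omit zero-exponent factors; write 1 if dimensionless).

Sv = J/kg (equivalent dose = energy per mass),
    = m²·s⁻².
So Sv² = m⁴·s⁻⁴.
Combining: Sv²·s⁻¹·A⁻¹ = (m⁴·s⁻⁴) · s⁻¹ · A⁻¹ = m⁴·s⁻⁵·A⁻¹.

m⁴·s⁻⁵·A⁻¹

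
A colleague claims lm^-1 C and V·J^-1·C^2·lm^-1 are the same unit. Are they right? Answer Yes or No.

Yes

Left side:
  lm = cd.
  So lm⁻¹ = cd⁻¹.
  C = s·A.
  Combining: lm⁻¹·C = cd⁻¹ · (s·A) = s·A·cd⁻¹.
Right side:
  V = kg·m²·s⁻³·A⁻¹.
  J = kg·m²·s⁻².
  So J⁻¹ = kg⁻¹·m⁻²·s².
  C = s·A.
  So C² = s²·A².
  lm = cd.
  So lm⁻¹ = cd⁻¹.
  Combining: V·J⁻¹·C²·lm⁻¹ = (kg·m²·s⁻³·A⁻¹) · (kg⁻¹·m⁻²·s²) · (s²·A²) · cd⁻¹ = s·A·cd⁻¹.
Both reduce to s·A·cd⁻¹.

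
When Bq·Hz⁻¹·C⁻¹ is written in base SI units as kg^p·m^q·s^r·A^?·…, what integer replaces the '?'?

-1

Bq = s⁻¹.
Hz = s⁻¹.
So Hz⁻¹ = s.
C = s·A.
So C⁻¹ = s⁻¹·A⁻¹.
Combining: Bq·Hz⁻¹·C⁻¹ = s⁻¹ · s · (s⁻¹·A⁻¹) = s⁻¹·A⁻¹.
The exponent of A is -1.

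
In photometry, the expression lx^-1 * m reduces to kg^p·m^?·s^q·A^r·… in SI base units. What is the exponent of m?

3

lx = lm/m² (illuminance = luminous flux per area),
    = m⁻²·cd.
So lx⁻¹ = m²·cd⁻¹.
Combining: lx⁻¹·m = (m²·cd⁻¹) · m = m³·cd⁻¹.
The exponent of m is 3.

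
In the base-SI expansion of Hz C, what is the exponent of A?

Hz = 1/s = s⁻¹ (frequency is cycles per second).
C = A·s = s·A (charge = current × time).
Combining: Hz·C = s⁻¹ · (s·A) = A.
The exponent of A is 1.

1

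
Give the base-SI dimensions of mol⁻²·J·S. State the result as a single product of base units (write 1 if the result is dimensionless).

s·A²·mol⁻²

J = N·m (work = force × distance),
    = kg·m²·s⁻².
S = 1/Ω (conductance is reciprocal resistance),
    = kg⁻¹·m⁻²·s³·A².
Combining: mol⁻²·J·S = mol⁻² · (kg·m²·s⁻²) · (kg⁻¹·m⁻²·s³·A²) = s·A²·mol⁻².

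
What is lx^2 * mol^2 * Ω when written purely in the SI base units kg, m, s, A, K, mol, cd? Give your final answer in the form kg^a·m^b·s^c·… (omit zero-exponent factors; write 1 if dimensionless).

lx = lm/m² (illuminance = luminous flux per area),
    = m⁻²·cd.
So lx² = m⁻⁴·cd².
Ω = V/A (resistance = voltage per current),
    = kg·m²·s⁻³·A⁻².
Combining: lx²·mol²·Ω = (m⁻⁴·cd²) · mol² · (kg·m²·s⁻³·A⁻²) = kg·m⁻²·s⁻³·A⁻²·mol²·cd².

kg·m⁻²·s⁻³·A⁻²·mol²·cd²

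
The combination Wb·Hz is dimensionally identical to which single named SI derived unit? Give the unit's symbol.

Wb = kg·m²·s⁻²·A⁻¹.
Hz = s⁻¹.
Combining: Wb·Hz = (kg·m²·s⁻²·A⁻¹) · s⁻¹ = kg·m²·s⁻³·A⁻¹.
kg·m²·s⁻³·A⁻¹ is the base-SI form of the volt.

V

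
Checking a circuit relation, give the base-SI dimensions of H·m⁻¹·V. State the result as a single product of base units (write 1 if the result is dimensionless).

H = Wb/A (inductance = flux per current),
    = kg·m²·s⁻²·A⁻².
V = W/A (potential = power per current),
    = kg·m²·s⁻³·A⁻¹.
Combining: H·m⁻¹·V = (kg·m²·s⁻²·A⁻²) · m⁻¹ · (kg·m²·s⁻³·A⁻¹) = kg²·m³·s⁻⁵·A⁻³.

kg²·m³·s⁻⁵·A⁻³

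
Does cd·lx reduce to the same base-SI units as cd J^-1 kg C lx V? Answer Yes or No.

No

Left side:
  lx = lm/m² (illuminance = luminous flux per area),
      = m⁻²·cd.
  Combining: cd·lx = cd · (m⁻²·cd) = m⁻²·cd².
Right side:
  J = N·m (work = force × distance),
      = kg·m²·s⁻².
  So J⁻¹ = kg⁻¹·m⁻²·s².
  C = A·s = s·A (charge = current × time).
  lx = lm/m² (illuminance = luminous flux per area),
      = m⁻²·cd.
  V = W/A (potential = power per current),
      = kg·m²·s⁻³·A⁻¹.
  Combining: cd·J⁻¹·kg·C·lx·V = cd · (kg⁻¹·m⁻²·s²) · kg · (s·A) · (m⁻²·cd) · (kg·m²·s⁻³·A⁻¹) = kg·m⁻²·cd².
Left is m⁻²·cd²; right is kg·m⁻²·cd² — different.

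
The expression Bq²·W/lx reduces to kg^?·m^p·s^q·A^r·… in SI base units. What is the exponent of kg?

Bq = 1/s = s⁻¹ (activity is decays per second).
So Bq² = s⁻².
lx = lm/m² (illuminance = luminous flux per area),
    = m⁻²·cd.
So lx⁻¹ = m²·cd⁻¹.
W = J/s (power = energy per time),
    = kg·m²·s⁻³.
Combining: Bq²·lx⁻¹·W = s⁻² · (m²·cd⁻¹) · (kg·m²·s⁻³) = kg·m⁴·s⁻⁵·cd⁻¹.
The exponent of kg is 1.

1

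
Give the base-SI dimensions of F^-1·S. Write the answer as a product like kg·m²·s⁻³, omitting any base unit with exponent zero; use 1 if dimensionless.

s⁻¹

F = C/V (capacitance = charge per voltage),
    = A·s/(kg·m²·s⁻³·A⁻¹) (substituting C and V),
    = kg⁻¹·m⁻²·s⁴·A².
So F⁻¹ = kg·m²·s⁻⁴·A⁻².
S = 1/Ω (conductance is reciprocal resistance),
    = kg⁻¹·m⁻²·s³·A².
Combining: F⁻¹·S = (kg·m²·s⁻⁴·A⁻²) · (kg⁻¹·m⁻²·s³·A²) = s⁻¹.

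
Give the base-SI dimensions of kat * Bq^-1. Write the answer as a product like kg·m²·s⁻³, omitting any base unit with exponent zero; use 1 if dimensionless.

mol

kat = mol/s = s⁻¹·mol (catalytic activity).
Bq = 1/s = s⁻¹ (activity is decays per second).
So Bq⁻¹ = s.
Combining: kat·Bq⁻¹ = (s⁻¹·mol) · s = mol.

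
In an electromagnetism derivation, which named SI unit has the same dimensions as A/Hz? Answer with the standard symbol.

C

Hz = 1/s = s⁻¹ (frequency is cycles per second).
So Hz⁻¹ = s.
Combining: A·Hz⁻¹ = A · s = s·A.
s·A is the base-SI form of the coulomb.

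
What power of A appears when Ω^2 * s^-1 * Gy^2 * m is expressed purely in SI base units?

-4

Ω = kg·m²·s⁻³·A⁻².
So Ω² = kg²·m⁴·s⁻⁶·A⁻⁴.
Gy = m²·s⁻².
So Gy² = m⁴·s⁻⁴.
Combining: Ω²·s⁻¹·Gy²·m = (kg²·m⁴·s⁻⁶·A⁻⁴) · s⁻¹ · (m⁴·s⁻⁴) · m = kg²·m⁹·s⁻¹¹·A⁻⁴.
The exponent of A is -4.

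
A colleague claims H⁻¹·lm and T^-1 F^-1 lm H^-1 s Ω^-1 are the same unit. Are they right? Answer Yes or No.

No

Left side:
  H = kg·m²·s⁻²·A⁻².
  So H⁻¹ = kg⁻¹·m⁻²·s²·A².
  lm = cd.
  Combining: H⁻¹·lm = (kg⁻¹·m⁻²·s²·A²) · cd = kg⁻¹·m⁻²·s²·A²·cd.
Right side:
  T = Wb/m² (flux density = flux per area),
      = kg·s⁻²·A⁻¹.
  So T⁻¹ = kg⁻¹·s²·A.
  F = C/V (capacitance = charge per voltage),
      = A·s/(kg·m²·s⁻³·A⁻¹) (substituting C and V),
      = kg⁻¹·m⁻²·s⁴·A².
  So F⁻¹ = kg·m²·s⁻⁴·A⁻².
  lm = cd·sr = cd (luminous flux; sr is dimensionless).
  H = Wb/A (inductance = flux per current),
      = kg·m²·s⁻²·A⁻².
  So H⁻¹ = kg⁻¹·m⁻²·s²·A².
  Ω = V/A (resistance = voltage per current),
      = kg·m²·s⁻³·A⁻².
  So Ω⁻¹ = kg⁻¹·m⁻²·s³·A².
  Combining: T⁻¹·F⁻¹·lm·H⁻¹·s·Ω⁻¹ = (kg⁻¹·s²·A) · (kg·m²·s⁻⁴·A⁻²) · cd · (kg⁻¹·m⁻²·s²·A²) · s · (kg⁻¹·m⁻²·s³·A²) = kg⁻²·m⁻²·s⁴·A³·cd.
Left is kg⁻¹·m⁻²·s²·A²·cd; right is kg⁻²·m⁻²·s⁴·A³·cd — different.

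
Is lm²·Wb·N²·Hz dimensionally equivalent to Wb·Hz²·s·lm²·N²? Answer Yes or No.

Yes

Left side:
  lm = cd·sr = cd (luminous flux; sr is dimensionless).
  So lm² = cd².
  Wb = V·s (flux: a volt is a weber per second),
      = kg·m²·s⁻²·A⁻¹.
  N = kg·m/s² = kg·m·s⁻² (force = mass × acceleration).
  So N² = kg²·m²·s⁻⁴.
  Hz = 1/s = s⁻¹ (frequency is cycles per second).
  Combining: lm²·Wb·N²·Hz = cd² · (kg·m²·s⁻²·A⁻¹) · (kg²·m²·s⁻⁴) · s⁻¹ = kg³·m⁴·s⁻⁷·A⁻¹·cd².
Right side:
  Wb = V·s (flux: a volt is a weber per second),
      = kg·m²·s⁻²·A⁻¹.
  Hz = 1/s = s⁻¹ (frequency is cycles per second).
  So Hz² = s⁻².
  lm = cd·sr = cd (luminous flux; sr is dimensionless).
  So lm² = cd².
  N = kg·m/s² = kg·m·s⁻² (force = mass × acceleration).
  So N² = kg²·m²·s⁻⁴.
  Combining: Wb·Hz²·s·lm²·N² = (kg·m²·s⁻²·A⁻¹) · s⁻² · s · cd² · (kg²·m²·s⁻⁴) = kg³·m⁴·s⁻⁷·A⁻¹·cd².
Both reduce to kg³·m⁴·s⁻⁷·A⁻¹·cd².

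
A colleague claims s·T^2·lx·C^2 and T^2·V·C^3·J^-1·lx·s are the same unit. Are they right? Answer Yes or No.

Yes

Left side:
  T = kg·s⁻²·A⁻¹.
  So T² = kg²·s⁻⁴·A⁻².
  lx = m⁻²·cd.
  C = s·A.
  So C² = s²·A².
  Combining: s·T²·lx·C² = s · (kg²·s⁻⁴·A⁻²) · (m⁻²·cd) · (s²·A²) = kg²·m⁻²·s⁻¹·cd.
Right side:
  T = kg·s⁻²·A⁻¹.
  So T² = kg²·s⁻⁴·A⁻².
  V = kg·m²·s⁻³·A⁻¹.
  C = s·A.
  So C³ = s³·A³.
  J = kg·m²·s⁻².
  So J⁻¹ = kg⁻¹·m⁻²·s².
  lx = m⁻²·cd.
  Combining: T²·V·C³·J⁻¹·lx·s = (kg²·s⁻⁴·A⁻²) · (kg·m²·s⁻³·A⁻¹) · (s³·A³) · (kg⁻¹·m⁻²·s²) · (m⁻²·cd) · s = kg²·m⁻²·s⁻¹·cd.
Both reduce to kg²·m⁻²·s⁻¹·cd.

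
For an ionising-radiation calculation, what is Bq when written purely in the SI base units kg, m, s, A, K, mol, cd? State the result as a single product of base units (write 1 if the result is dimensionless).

Bq = s⁻¹.

s⁻¹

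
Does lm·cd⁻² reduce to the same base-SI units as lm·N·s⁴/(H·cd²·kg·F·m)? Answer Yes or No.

Left side:
  lm = cd·sr = cd (luminous flux; sr is dimensionless).
  Combining: lm·cd⁻² = cd · cd⁻² = cd⁻¹.
Right side:
  H = Wb/A (inductance = flux per current),
      = kg·m²·s⁻²·A⁻².
  So H⁻¹ = kg⁻¹·m⁻²·s²·A².
  lm = cd·sr = cd (luminous flux; sr is dimensionless).
  N = kg·m/s² = kg·m·s⁻² (force = mass × acceleration).
  F = C/V (capacitance = charge per voltage),
      = A·s/(kg·m²·s⁻³·A⁻¹) (substituting C and V),
      = kg⁻¹·m⁻²·s⁴·A².
  So F⁻¹ = kg·m²·s⁻⁴·A⁻².
  Combining: H⁻¹·cd⁻²·lm·N·kg⁻¹·F⁻¹·m⁻¹·s⁴ = (kg⁻¹·m⁻²·s²·A²) · cd⁻² · cd · (kg·m·s⁻²) · kg⁻¹ · (kg·m²·s⁻⁴·A⁻²) · m⁻¹ · s⁴ = cd⁻¹.
Both reduce to cd⁻¹.

Yes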